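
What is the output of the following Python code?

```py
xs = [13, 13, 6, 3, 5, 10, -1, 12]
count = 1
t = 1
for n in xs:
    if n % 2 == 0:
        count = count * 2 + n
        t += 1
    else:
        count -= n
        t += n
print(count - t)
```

n=13: not even, count = 1-13 = -12; t=14
n=13: not even, count = (-12)-13 = -25; t=27
n=6: even, count = (-25)*2+6 = -44; t=28
n=3: not even, count = (-44)-3 = -47; t=31
n=5: not even, count = (-47)-5 = -52; t=36
n=10: even, count = (-52)*2+10 = -94; t=37
n=-1: not even, count = (-94)-(-1) = -93; t=36
n=12: even, count = (-93)*2+12 = -174; t=37
count-t = (-174)-37 = -211

-211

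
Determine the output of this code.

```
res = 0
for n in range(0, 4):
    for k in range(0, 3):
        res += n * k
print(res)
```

n=0,k=0: res = 0+0 = 0
n=0,k=1: res = 0+0 = 0
n=0,k=2: res = 0+0 = 0
n=1,k=0: res = 0+0 = 0
n=1,k=1: res = 0+1 = 1
n=1,k=2: res = 1+2 = 3
n=2,k=0: res = 3+0 = 3
n=2,k=1: res = 3+2 = 5
n=2,k=2: res = 5+4 = 9
n=3,k=0: res = 9+0 = 9
n=3,k=1: res = 9+3 = 12
n=3,k=2: res = 12+6 = 18

18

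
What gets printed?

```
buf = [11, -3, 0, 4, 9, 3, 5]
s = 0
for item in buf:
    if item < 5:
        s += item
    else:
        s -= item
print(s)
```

-21

item=11: not <5, s = 0-11 = -11
item=-3: <5, s = (-11)+(-3) = -14
item=0: <5, s = (-14)+0 = -14
item=4: <5, s = (-14)+4 = -10
item=9: not <5, s = (-10)-9 = -19
item=3: <5, s = (-19)+3 = -16
item=5: not <5, s = (-16)-5 = -21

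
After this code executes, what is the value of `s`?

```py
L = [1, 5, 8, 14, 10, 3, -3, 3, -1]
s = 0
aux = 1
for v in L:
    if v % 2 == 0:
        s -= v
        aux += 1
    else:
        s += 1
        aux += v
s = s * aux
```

-312

v=1: not even, s = 0+1 = 1; aux=2
v=5: not even, s = 1+1 = 2; aux=7
v=8: even, s = 2-8 = -6; aux=8
v=14: even, s = (-6)-14 = -20; aux=9
v=10: even, s = (-20)-10 = -30; aux=10
v=3: not even, s = (-30)+1 = -29; aux=13
v=-3: not even, s = (-29)+1 = -28; aux=10
v=3: not even, s = (-28)+1 = -27; aux=13
v=-1: not even, s = (-27)+1 = -26; aux=12
s*aux = (-26)*12 = -312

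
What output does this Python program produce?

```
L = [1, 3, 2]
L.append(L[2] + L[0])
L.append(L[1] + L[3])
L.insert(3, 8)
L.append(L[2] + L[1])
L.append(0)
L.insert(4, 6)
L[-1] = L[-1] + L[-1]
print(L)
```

append L[2]+L[0] = 2+1 = 3 → [1, 3, 2, 3]
append L[1]+L[3] = 3+3 = 6 → [1, 3, 2, 3, 6]
insert 8 at 3 → [1, 3, 2, 8, 3, 6]
append L[2]+L[1] = 2+3 = 5 → [1, 3, 2, 8, 3, 6, 5]
append 0 → [1, 3, 2, 8, 3, 6, 5, 0]
insert 6 at 4 → [1, 3, 2, 8, 6, 3, 6, 5, 0]
L[-1] = L[-1]+L[-1] = 0+0 = 0 → [1, 3, 2, 8, 6, 3, 6, 5, 0]

[1, 3, 2, 8, 6, 3, 6, 5, 0]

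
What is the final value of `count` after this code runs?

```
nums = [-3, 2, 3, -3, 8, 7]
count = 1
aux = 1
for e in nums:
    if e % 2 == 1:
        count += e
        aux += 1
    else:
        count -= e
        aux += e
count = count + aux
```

e=-3: odd, count = 1+(-3) = -2; aux=2
e=2: not odd, count = (-2)-2 = -4; aux=4
e=3: odd, count = (-4)+3 = -1; aux=5
e=-3: odd, count = (-1)+(-3) = -4; aux=6
e=8: not odd, count = (-4)-8 = -12; aux=14
e=7: odd, count = (-12)+7 = -5; aux=15
count+aux = (-5)+15 = 10

10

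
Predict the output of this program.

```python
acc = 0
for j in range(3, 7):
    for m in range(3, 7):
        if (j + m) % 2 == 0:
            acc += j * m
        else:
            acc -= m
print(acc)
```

128

j=3,m=3: even sum, acc = 0+9 = 9
j=3,m=4: odd sum, acc = 9-4 = 5
j=3,m=5: even sum, acc = 5+15 = 20
j=3,m=6: odd sum, acc = 20-6 = 14
j=4,m=3: odd sum, acc = 14-3 = 11
j=4,m=4: even sum, acc = 11+16 = 27
j=4,m=5: odd sum, acc = 27-5 = 22
j=4,m=6: even sum, acc = 22+24 = 46
j=5,m=3: even sum, acc = 46+15 = 61
j=5,m=4: odd sum, acc = 61-4 = 57
j=5,m=5: even sum, acc = 57+25 = 82
j=5,m=6: odd sum, acc = 82-6 = 76
j=6,m=3: odd sum, acc = 76-3 = 73
j=6,m=4: even sum, acc = 73+24 = 97
j=6,m=5: odd sum, acc = 97-5 = 92
j=6,m=6: even sum, acc = 92+36 = 128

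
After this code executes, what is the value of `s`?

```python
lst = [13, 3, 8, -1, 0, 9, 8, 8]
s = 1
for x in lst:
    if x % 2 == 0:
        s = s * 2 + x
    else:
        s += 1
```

148

x=13: not even, s = 1+1 = 2
x=3: not even, s = 2+1 = 3
x=8: even, s = 3*2+8 = 14
x=-1: not even, s = 14+1 = 15
x=0: even, s = 15*2+0 = 30
x=9: not even, s = 30+1 = 31
x=8: even, s = 31*2+8 = 70
x=8: even, s = 70*2+8 = 148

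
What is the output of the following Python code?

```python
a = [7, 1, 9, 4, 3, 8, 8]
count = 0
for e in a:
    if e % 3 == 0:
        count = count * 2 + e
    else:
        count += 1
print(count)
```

e=7: not %3==0, count = 0+1 = 1
e=1: not %3==0, count = 1+1 = 2
e=9: %3==0, count = 2*2+9 = 13
e=4: not %3==0, count = 13+1 = 14
e=3: %3==0, count = 14*2+3 = 31
e=8: not %3==0, count = 31+1 = 32
e=8: not %3==0, count = 32+1 = 33

33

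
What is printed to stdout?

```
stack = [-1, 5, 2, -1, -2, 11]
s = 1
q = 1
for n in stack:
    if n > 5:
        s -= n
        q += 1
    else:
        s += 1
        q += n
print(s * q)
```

-25

n=-1: not >5, s = 1+1 = 2; q=0
n=5: not >5, s = 2+1 = 3; q=5
n=2: not >5, s = 3+1 = 4; q=7
n=-1: not >5, s = 4+1 = 5; q=6
n=-2: not >5, s = 5+1 = 6; q=4
n=11: >5, s = 6-11 = -5; q=5
s*q = (-5)*5 = -25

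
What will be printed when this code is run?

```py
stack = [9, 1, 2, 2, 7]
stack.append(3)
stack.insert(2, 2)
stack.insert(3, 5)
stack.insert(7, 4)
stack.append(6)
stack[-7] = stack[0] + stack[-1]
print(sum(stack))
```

51

append 3 → [9, 1, 2, 2, 7, 3]
insert 2 at 2 → [9, 1, 2, 2, 2, 7, 3]
insert 5 at 3 → [9, 1, 2, 5, 2, 2, 7, 3]
insert 4 at 7 → [9, 1, 2, 5, 2, 2, 7, 4, 3]
append 6 → [9, 1, 2, 5, 2, 2, 7, 4, 3, 6]
stack[-7] = stack[0]+stack[-1] = 9+6 = 15 → [9, 1, 2, 15, 2, 2, 7, 4, 3, 6]
sum = 51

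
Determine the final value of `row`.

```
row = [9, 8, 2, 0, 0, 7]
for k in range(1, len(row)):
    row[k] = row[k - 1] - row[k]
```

[9, 1, -1, -1, -1, -8]

k=1: row[1] = 9-8 = 1 → [9, 1, 2, 0, 0, 7]
k=2: row[2] = 1-2 = -1 → [9, 1, -1, 0, 0, 7]
k=3: row[3] = (-1)-0 = -1 → [9, 1, -1, -1, 0, 7]
k=4: row[4] = (-1)-0 = -1 → [9, 1, -1, -1, -1, 7]
k=5: row[5] = (-1)-7 = -8 → [9, 1, -1, -1, -1, -8]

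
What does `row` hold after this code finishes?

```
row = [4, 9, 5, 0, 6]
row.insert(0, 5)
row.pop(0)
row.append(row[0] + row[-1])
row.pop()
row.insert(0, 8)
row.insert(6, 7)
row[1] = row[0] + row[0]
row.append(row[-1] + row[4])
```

insert 5 at 0 → [5, 4, 9, 5, 0, 6]
pop(0) removes 5 → [4, 9, 5, 0, 6]
append row[0]+row[-1] = 4+6 = 10 → [4, 9, 5, 0, 6, 10]
pop() removes 10 → [4, 9, 5, 0, 6]
insert 8 at 0 → [8, 4, 9, 5, 0, 6]
insert 7 at 6 → [8, 4, 9, 5, 0, 6, 7]
row[1] = row[0]+row[0] = 8+8 = 16 → [8, 16, 9, 5, 0, 6, 7]
append row[-1]+row[4] = 7+0 = 7 → [8, 16, 9, 5, 0, 6, 7, 7]

[8, 16, 9, 5, 0, 6, 7, 7]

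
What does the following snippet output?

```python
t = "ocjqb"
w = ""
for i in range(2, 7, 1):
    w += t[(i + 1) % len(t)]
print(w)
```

i=2: add t[3]='q' → 'q'
i=3: add t[4]='b' → 'qb'
i=4: add t[0]='o' → 'qbo'
i=5: add t[1]='c' → 'qboc'
i=6: add t[2]='j' → 'qbocj'

qbocj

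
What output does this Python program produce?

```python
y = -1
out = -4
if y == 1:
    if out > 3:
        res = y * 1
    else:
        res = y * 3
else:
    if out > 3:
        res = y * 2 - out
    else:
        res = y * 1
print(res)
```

-1

y=-1, out=-4
y == 1 is False; out > 3 is False
→ res = y * 1 = -1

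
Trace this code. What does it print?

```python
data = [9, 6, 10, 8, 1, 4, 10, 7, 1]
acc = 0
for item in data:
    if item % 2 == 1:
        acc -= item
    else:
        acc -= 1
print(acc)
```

item=9: odd, acc = 0-9 = -9
item=6: not odd, acc = (-9)-1 = -10
item=10: not odd, acc = (-10)-1 = -11
item=8: not odd, acc = (-11)-1 = -12
item=1: odd, acc = (-12)-1 = -13
item=4: not odd, acc = (-13)-1 = -14
item=10: not odd, acc = (-14)-1 = -15
item=7: odd, acc = (-15)-7 = -22
item=1: odd, acc = (-22)-1 = -23

-23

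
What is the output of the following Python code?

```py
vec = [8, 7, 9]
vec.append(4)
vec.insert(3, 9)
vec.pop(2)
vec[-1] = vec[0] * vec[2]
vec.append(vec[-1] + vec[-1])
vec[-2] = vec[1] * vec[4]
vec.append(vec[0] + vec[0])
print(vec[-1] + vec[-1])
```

32

append 4 → [8, 7, 9, 4]
insert 9 at 3 → [8, 7, 9, 9, 4]
pop(2) removes 9 → [8, 7, 9, 4]
vec[-1] = vec[0]*vec[2] = 8*9 = 72 → [8, 7, 9, 72]
append vec[-1]+vec[-1] = 72+72 = 144 → [8, 7, 9, 72, 144]
vec[-2] = vec[1]*vec[4] = 7*144 = 1008 → [8, 7, 9, 1008, 144]
append vec[0]+vec[0] = 8+8 = 16 → [8, 7, 9, 1008, 144, 16]
vec[-1]+vec[-1] = 16+16 = 32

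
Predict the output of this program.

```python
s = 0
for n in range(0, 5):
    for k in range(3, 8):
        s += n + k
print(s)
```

175

n=0,k=3: s = 0+3 = 3
n=0,k=4: s = 3+4 = 7
n=0,k=5: s = 7+5 = 12
n=0,k=6: s = 12+6 = 18
n=0,k=7: s = 18+7 = 25
n=1,k=3: s = 25+4 = 29
n=1,k=4: s = 29+5 = 34
n=1,k=5: s = 34+6 = 40
n=1,k=6: s = 40+7 = 47
n=1,k=7: s = 47+8 = 55
n=2,k=3: s = 55+5 = 60
n=2,k=4: s = 60+6 = 66
n=2,k=5: s = 66+7 = 73
n=2,k=6: s = 73+8 = 81
n=2,k=7: s = 81+9 = 90
n=3,k=3: s = 90+6 = 96
n=3,k=4: s = 96+7 = 103
n=3,k=5: s = 103+8 = 111
n=3,k=6: s = 111+9 = 120
n=3,k=7: s = 120+10 = 130
n=4,k=3: s = 130+7 = 137
n=4,k=4: s = 137+8 = 145
n=4,k=5: s = 145+9 = 154
n=4,k=6: s = 154+10 = 164
n=4,k=7: s = 164+11 = 175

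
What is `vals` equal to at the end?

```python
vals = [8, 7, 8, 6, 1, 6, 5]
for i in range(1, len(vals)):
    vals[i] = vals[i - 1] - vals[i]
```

[8, 1, -7, -13, -14, -20, -25]

i=1: vals[1] = 8-7 = 1 → [8, 1, 8, 6, 1, 6, 5]
i=2: vals[2] = 1-8 = -7 → [8, 1, -7, 6, 1, 6, 5]
i=3: vals[3] = (-7)-6 = -13 → [8, 1, -7, -13, 1, 6, 5]
i=4: vals[4] = (-13)-1 = -14 → [8, 1, -7, -13, -14, 6, 5]
i=5: vals[5] = (-14)-6 = -20 → [8, 1, -7, -13, -14, -20, 5]
i=6: vals[6] = (-20)-5 = -25 → [8, 1, -7, -13, -14, -20, -25]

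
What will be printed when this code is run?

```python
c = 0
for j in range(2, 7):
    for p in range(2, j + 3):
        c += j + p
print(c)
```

215

j=2,p=2: c = 0+4 = 4
j=2,p=3: c = 4+5 = 9
j=2,p=4: c = 9+6 = 15
j=3,p=2: c = 15+5 = 20
j=3,p=3: c = 20+6 = 26
j=3,p=4: c = 26+7 = 33
j=3,p=5: c = 33+8 = 41
j=4,p=2: c = 41+6 = 47
j=4,p=3: c = 47+7 = 54
j=4,p=4: c = 54+8 = 62
j=4,p=5: c = 62+9 = 71
j=4,p=6: c = 71+10 = 81
j=5,p=2: c = 81+7 = 88
j=5,p=3: c = 88+8 = 96
j=5,p=4: c = 96+9 = 105
j=5,p=5: c = 105+10 = 115
j=5,p=6: c = 115+11 = 126
j=5,p=7: c = 126+12 = 138
j=6,p=2: c = 138+8 = 146
j=6,p=3: c = 146+9 = 155
j=6,p=4: c = 155+10 = 165
j=6,p=5: c = 165+11 = 176
j=6,p=6: c = 176+12 = 188
j=6,p=7: c = 188+13 = 201
j=6,p=8: c = 201+14 = 215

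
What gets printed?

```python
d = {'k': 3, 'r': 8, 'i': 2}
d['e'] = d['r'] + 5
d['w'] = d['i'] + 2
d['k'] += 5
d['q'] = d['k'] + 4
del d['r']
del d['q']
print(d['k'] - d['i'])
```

6

d['e'] = d['r']+5 = 13 → {'k': 3, 'r': 8, 'i': 2, 'e': 13}
d['w'] = d['i']+2 = 4 → {'k': 3, 'r': 8, 'i': 2, 'e': 13, 'w': 4}
d['k'] = 3+5 = 8 → {'k': 8, 'r': 8, 'i': 2, 'e': 13, 'w': 4}
d['q'] = d['k']+4 = 12 → {'k': 8, 'r': 8, 'i': 2, 'e': 13, 'w': 4, 'q': 12}
del 'r' → {'k': 8, 'i': 2, 'e': 13, 'w': 4, 'q': 12}
del 'q' → {'k': 8, 'i': 2, 'e': 13, 'w': 4}
d['k']-d['i'] = 8-2 = 6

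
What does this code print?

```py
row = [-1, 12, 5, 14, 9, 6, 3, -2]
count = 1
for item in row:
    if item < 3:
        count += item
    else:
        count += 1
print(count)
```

item=-1: <3, count = 1+(-1) = 0
item=12: not <3, count = 0+1 = 1
item=5: not <3, count = 1+1 = 2
item=14: not <3, count = 2+1 = 3
item=9: not <3, count = 3+1 = 4
item=6: not <3, count = 4+1 = 5
item=3: not <3, count = 5+1 = 6
item=-2: <3, count = 6+(-2) = 4

4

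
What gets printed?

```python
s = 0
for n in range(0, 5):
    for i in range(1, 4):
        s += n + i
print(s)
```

n=0,i=1: s = 0+1 = 1
n=0,i=2: s = 1+2 = 3
n=0,i=3: s = 3+3 = 6
n=1,i=1: s = 6+2 = 8
n=1,i=2: s = 8+3 = 11
n=1,i=3: s = 11+4 = 15
n=2,i=1: s = 15+3 = 18
n=2,i=2: s = 18+4 = 22
n=2,i=3: s = 22+5 = 27
n=3,i=1: s = 27+4 = 31
n=3,i=2: s = 31+5 = 36
n=3,i=3: s = 36+6 = 42
n=4,i=1: s = 42+5 = 47
n=4,i=2: s = 47+6 = 53
n=4,i=3: s = 53+7 = 60

60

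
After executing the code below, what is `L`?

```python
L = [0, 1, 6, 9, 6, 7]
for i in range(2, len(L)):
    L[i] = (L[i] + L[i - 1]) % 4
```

i=2: L[2] = (6+1)%4 = 3 → [0, 1, 3, 9, 6, 7]
i=3: L[3] = (9+3)%4 = 0 → [0, 1, 3, 0, 6, 7]
i=4: L[4] = (6+0)%4 = 2 → [0, 1, 3, 0, 2, 7]
i=5: L[5] = (7+2)%4 = 1 → [0, 1, 3, 0, 2, 1]

[0, 1, 3, 0, 2, 1]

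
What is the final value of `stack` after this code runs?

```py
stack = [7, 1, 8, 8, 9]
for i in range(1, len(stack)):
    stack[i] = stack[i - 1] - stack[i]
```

[7, 6, -2, -10, -19]

i=1: stack[1] = 7-1 = 6 → [7, 6, 8, 8, 9]
i=2: stack[2] = 6-8 = -2 → [7, 6, -2, 8, 9]
i=3: stack[3] = (-2)-8 = -10 → [7, 6, -2, -10, 9]
i=4: stack[4] = (-10)-9 = -19 → [7, 6, -2, -10, -19]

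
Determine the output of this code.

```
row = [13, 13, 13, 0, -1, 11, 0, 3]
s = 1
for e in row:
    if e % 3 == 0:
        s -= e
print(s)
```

-2

e=13: not %3==0
e=13: not %3==0
e=13: not %3==0
e=0: %3==0, s = 1-0 = 1
e=-1: not %3==0
e=11: not %3==0
e=0: %3==0, s = 1-0 = 1
e=3: %3==0, s = 1-3 = -2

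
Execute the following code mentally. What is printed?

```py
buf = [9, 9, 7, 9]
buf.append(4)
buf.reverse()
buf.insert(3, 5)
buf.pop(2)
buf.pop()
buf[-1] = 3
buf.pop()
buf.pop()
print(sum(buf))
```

append 4 → [9, 9, 7, 9, 4]
reverse → [4, 9, 7, 9, 9]
insert 5 at 3 → [4, 9, 7, 5, 9, 9]
pop(2) removes 7 → [4, 9, 5, 9, 9]
pop() removes 9 → [4, 9, 5, 9]
buf[-1] = 3 → [4, 9, 5, 3]
pop() removes 3 → [4, 9, 5]
pop() removes 5 → [4, 9]
sum = 13

13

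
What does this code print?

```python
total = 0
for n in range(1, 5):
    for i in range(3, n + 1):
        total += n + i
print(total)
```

21

n=3,i=3: total = 0+6 = 6
n=4,i=3: total = 6+7 = 13
n=4,i=4: total = 13+8 = 21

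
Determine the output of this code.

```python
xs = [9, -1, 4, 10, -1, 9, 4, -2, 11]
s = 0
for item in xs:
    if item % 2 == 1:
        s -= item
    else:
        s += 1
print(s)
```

item=9: odd, s = 0-9 = -9
item=-1: odd, s = (-9)-(-1) = -8
item=4: not odd, s = (-8)+1 = -7
item=10: not odd, s = (-7)+1 = -6
item=-1: odd, s = (-6)-(-1) = -5
item=9: odd, s = (-5)-9 = -14
item=4: not odd, s = (-14)+1 = -13
item=-2: not odd, s = (-13)+1 = -12
item=11: odd, s = (-12)-11 = -23

-23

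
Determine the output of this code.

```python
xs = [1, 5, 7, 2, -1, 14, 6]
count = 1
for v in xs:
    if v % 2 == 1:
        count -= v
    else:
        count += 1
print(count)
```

-8

v=1: odd, count = 1-1 = 0
v=5: odd, count = 0-5 = -5
v=7: odd, count = (-5)-7 = -12
v=2: not odd, count = (-12)+1 = -11
v=-1: odd, count = (-11)-(-1) = -10
v=14: not odd, count = (-10)+1 = -9
v=6: not odd, count = (-9)+1 = -8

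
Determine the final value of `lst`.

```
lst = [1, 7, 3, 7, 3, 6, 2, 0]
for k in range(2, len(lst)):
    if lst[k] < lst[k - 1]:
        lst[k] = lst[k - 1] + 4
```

[1, 7, 11, 15, 19, 23, 27, 31]

k=2: 3<7, lst[2] = 7+4 = 11 → [1, 7, 11, 7, 3, 6, 2, 0]
k=3: 7<11, lst[3] = 11+4 = 15 → [1, 7, 11, 15, 3, 6, 2, 0]
k=4: 3<15, lst[4] = 15+4 = 19 → [1, 7, 11, 15, 19, 6, 2, 0]
k=5: 6<19, lst[5] = 19+4 = 23 → [1, 7, 11, 15, 19, 23, 2, 0]
k=6: 2<23, lst[6] = 23+4 = 27 → [1, 7, 11, 15, 19, 23, 27, 0]
k=7: 0<27, lst[7] = 27+4 = 31 → [1, 7, 11, 15, 19, 23, 27, 31]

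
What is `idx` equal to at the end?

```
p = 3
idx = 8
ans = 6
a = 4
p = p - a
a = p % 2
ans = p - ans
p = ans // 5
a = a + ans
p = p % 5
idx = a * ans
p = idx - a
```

42

p = 3-4 = -1
a = (-1)%2 = 1
ans = (-1)-6 = -7
p = (-7)//5 = -2
a = 1+(-7) = -6
p = (-2)%5 = 3
idx = (-6)*(-7) = 42
p = 42-(-6) = 48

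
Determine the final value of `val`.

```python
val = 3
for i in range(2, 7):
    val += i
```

i=2: val = 3+2 = 5
i=3: val = 5+3 = 8
i=4: val = 8+4 = 12
i=5: val = 12+5 = 17
i=6: val = 17+6 = 23

23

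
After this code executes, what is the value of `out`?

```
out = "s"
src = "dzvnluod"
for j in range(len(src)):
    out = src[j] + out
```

'doulnvzds'

j=0: prepend 'd' → 'ds'
j=1: prepend 'z' → 'zds'
j=2: prepend 'v' → 'vzds'
j=3: prepend 'n' → 'nvzds'
j=4: prepend 'l' → 'lnvzds'
j=5: prepend 'u' → 'ulnvzds'
j=6: prepend 'o' → 'oulnvzds'
j=7: prepend 'd' → 'doulnvzds'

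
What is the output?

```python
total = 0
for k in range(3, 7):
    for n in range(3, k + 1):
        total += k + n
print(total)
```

k=3,n=3: total = 0+6 = 6
k=4,n=3: total = 6+7 = 13
k=4,n=4: total = 13+8 = 21
k=5,n=3: total = 21+8 = 29
k=5,n=4: total = 29+9 = 38
k=5,n=5: total = 38+10 = 48
k=6,n=3: total = 48+9 = 57
k=6,n=4: total = 57+10 = 67
k=6,n=5: total = 67+11 = 78
k=6,n=6: total = 78+12 = 90

90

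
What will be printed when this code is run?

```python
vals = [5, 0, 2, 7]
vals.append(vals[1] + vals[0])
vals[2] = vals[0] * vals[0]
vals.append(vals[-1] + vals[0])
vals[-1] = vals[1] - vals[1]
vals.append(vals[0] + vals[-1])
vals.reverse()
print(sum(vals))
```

47

append vals[1]+vals[0] = 0+5 = 5 → [5, 0, 2, 7, 5]
vals[2] = vals[0]*vals[0] = 5*5 = 25 → [5, 0, 25, 7, 5]
append vals[-1]+vals[0] = 5+5 = 10 → [5, 0, 25, 7, 5, 10]
vals[-1] = vals[1]-vals[1] = 0-0 = 0 → [5, 0, 25, 7, 5, 0]
append vals[0]+vals[-1] = 5+0 = 5 → [5, 0, 25, 7, 5, 0, 5]
reverse → [5, 0, 5, 7, 25, 0, 5]
sum = 47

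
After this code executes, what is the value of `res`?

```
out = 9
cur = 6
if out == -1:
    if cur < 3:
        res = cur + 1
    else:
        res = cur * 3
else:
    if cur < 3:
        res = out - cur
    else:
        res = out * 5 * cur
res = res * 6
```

out=9, cur=6
out == -1 is False; cur < 3 is False
→ res = out * 5 * cur = 270
res = 270*6 = 1620

1620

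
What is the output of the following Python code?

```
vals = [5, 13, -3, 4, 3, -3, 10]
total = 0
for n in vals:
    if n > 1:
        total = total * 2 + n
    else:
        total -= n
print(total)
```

n=5: >1, total = 0*2+5 = 5
n=13: >1, total = 5*2+13 = 23
n=-3: not >1, total = 23-(-3) = 26
n=4: >1, total = 26*2+4 = 56
n=3: >1, total = 56*2+3 = 115
n=-3: not >1, total = 115-(-3) = 118
n=10: >1, total = 118*2+10 = 246

246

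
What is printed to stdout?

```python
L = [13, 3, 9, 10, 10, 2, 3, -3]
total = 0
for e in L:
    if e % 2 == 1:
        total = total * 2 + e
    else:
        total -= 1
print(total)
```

259

e=13: odd, total = 0*2+13 = 13
e=3: odd, total = 13*2+3 = 29
e=9: odd, total = 29*2+9 = 67
e=10: not odd, total = 67-1 = 66
e=10: not odd, total = 66-1 = 65
e=2: not odd, total = 65-1 = 64
e=3: odd, total = 64*2+3 = 131
e=-3: odd, total = 131*2+(-3) = 259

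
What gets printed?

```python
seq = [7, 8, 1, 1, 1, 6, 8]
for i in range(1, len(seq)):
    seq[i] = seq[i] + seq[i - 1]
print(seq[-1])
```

32

i=1: seq[1] = 8+7 = 15 → [7, 15, 1, 1, 1, 6, 8]
i=2: seq[2] = 1+15 = 16 → [7, 15, 16, 1, 1, 6, 8]
i=3: seq[3] = 1+16 = 17 → [7, 15, 16, 17, 1, 6, 8]
i=4: seq[4] = 1+17 = 18 → [7, 15, 16, 17, 18, 6, 8]
i=5: seq[5] = 6+18 = 24 → [7, 15, 16, 17, 18, 24, 8]
i=6: seq[6] = 8+24 = 32 → [7, 15, 16, 17, 18, 24, 32]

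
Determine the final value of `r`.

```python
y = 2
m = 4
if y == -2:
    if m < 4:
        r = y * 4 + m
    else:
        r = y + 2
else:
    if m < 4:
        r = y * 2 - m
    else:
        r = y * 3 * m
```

24

y=2, m=4
y == -2 is False; m < 4 is False
→ r = y * 3 * m = 24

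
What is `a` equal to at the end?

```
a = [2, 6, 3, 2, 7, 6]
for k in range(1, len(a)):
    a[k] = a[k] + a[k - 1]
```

k=1: a[1] = 6+2 = 8 → [2, 8, 3, 2, 7, 6]
k=2: a[2] = 3+8 = 11 → [2, 8, 11, 2, 7, 6]
k=3: a[3] = 2+11 = 13 → [2, 8, 11, 13, 7, 6]
k=4: a[4] = 7+13 = 20 → [2, 8, 11, 13, 20, 6]
k=5: a[5] = 6+20 = 26 → [2, 8, 11, 13, 20, 26]

[2, 8, 11, 13, 20, 26]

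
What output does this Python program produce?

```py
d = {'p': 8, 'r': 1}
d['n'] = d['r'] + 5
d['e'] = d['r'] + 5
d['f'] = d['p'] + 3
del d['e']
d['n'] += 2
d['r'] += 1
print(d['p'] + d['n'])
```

d['n'] = d['r']+5 = 6 → {'p': 8, 'r': 1, 'n': 6}
d['e'] = d['r']+5 = 6 → {'p': 8, 'r': 1, 'n': 6, 'e': 6}
d['f'] = d['p']+3 = 11 → {'p': 8, 'r': 1, 'n': 6, 'e': 6, 'f': 11}
del 'e' → {'p': 8, 'r': 1, 'n': 6, 'f': 11}
d['n'] = 6+2 = 8 → {'p': 8, 'r': 1, 'n': 8, 'f': 11}
d['r'] = 1+1 = 2 → {'p': 8, 'r': 2, 'n': 8, 'f': 11}
d['p']+d['n'] = 8+8 = 16

16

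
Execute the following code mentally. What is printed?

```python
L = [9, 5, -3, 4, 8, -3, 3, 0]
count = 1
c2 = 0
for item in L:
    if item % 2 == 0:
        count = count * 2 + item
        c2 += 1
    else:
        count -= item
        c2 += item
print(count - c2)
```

item=9: not even, count = 1-9 = -8; c2=9
item=5: not even, count = (-8)-5 = -13; c2=14
item=-3: not even, count = (-13)-(-3) = -10; c2=11
item=4: even, count = (-10)*2+4 = -16; c2=12
item=8: even, count = (-16)*2+8 = -24; c2=13
item=-3: not even, count = (-24)-(-3) = -21; c2=10
item=3: not even, count = (-21)-3 = -24; c2=13
item=0: even, count = (-24)*2+0 = -48; c2=14
count-c2 = (-48)-14 = -62

-62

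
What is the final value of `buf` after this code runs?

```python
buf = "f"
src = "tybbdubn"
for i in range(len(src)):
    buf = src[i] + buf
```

i=0: prepend 't' → 'tf'
i=1: prepend 'y' → 'ytf'
i=2: prepend 'b' → 'bytf'
i=3: prepend 'b' → 'bbytf'
i=4: prepend 'd' → 'dbbytf'
i=5: prepend 'u' → 'udbbytf'
i=6: prepend 'b' → 'budbbytf'
i=7: prepend 'n' → 'nbudbbytf'

'nbudbbytf'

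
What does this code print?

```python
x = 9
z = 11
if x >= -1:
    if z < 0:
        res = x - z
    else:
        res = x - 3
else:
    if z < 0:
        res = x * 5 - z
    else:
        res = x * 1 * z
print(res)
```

6

x=9, z=11
x >= -1 is True; z < 0 is False
→ res = x - 3 = 6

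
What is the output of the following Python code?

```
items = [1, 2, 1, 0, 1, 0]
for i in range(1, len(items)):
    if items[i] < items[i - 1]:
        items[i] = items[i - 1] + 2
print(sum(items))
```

31

i=1: 2>=1, unchanged → [1, 2, 1, 0, 1, 0]
i=2: 1<2, items[2] = 2+2 = 4 → [1, 2, 4, 0, 1, 0]
i=3: 0<4, items[3] = 4+2 = 6 → [1, 2, 4, 6, 1, 0]
i=4: 1<6, items[4] = 6+2 = 8 → [1, 2, 4, 6, 8, 0]
i=5: 0<8, items[5] = 8+2 = 10 → [1, 2, 4, 6, 8, 10]
sum = 31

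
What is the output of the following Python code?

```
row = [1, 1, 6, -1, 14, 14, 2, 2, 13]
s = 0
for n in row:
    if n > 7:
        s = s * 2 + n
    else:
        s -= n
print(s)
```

33

n=1: not >7, s = 0-1 = -1
n=1: not >7, s = (-1)-1 = -2
n=6: not >7, s = (-2)-6 = -8
n=-1: not >7, s = (-8)-(-1) = -7
n=14: >7, s = (-7)*2+14 = 0
n=14: >7, s = 0*2+14 = 14
n=2: not >7, s = 14-2 = 12
n=2: not >7, s = 12-2 = 10
n=13: >7, s = 10*2+13 = 33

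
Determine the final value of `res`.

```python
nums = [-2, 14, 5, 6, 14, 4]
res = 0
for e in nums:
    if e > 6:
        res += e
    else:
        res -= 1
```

e=-2: not >6, res = 0-1 = -1
e=14: >6, res = (-1)+14 = 13
e=5: not >6, res = 13-1 = 12
e=6: not >6, res = 12-1 = 11
e=14: >6, res = 11+14 = 25
e=4: not >6, res = 25-1 = 24

24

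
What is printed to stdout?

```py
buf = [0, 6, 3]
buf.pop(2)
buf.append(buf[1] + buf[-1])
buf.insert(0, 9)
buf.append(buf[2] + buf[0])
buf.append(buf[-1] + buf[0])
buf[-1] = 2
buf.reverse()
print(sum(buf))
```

44

pop(2) removes 3 → [0, 6]
append buf[1]+buf[-1] = 6+6 = 12 → [0, 6, 12]
insert 9 at 0 → [9, 0, 6, 12]
append buf[2]+buf[0] = 6+9 = 15 → [9, 0, 6, 12, 15]
append buf[-1]+buf[0] = 15+9 = 24 → [9, 0, 6, 12, 15, 24]
buf[-1] = 2 → [9, 0, 6, 12, 15, 2]
reverse → [2, 15, 12, 6, 0, 9]
sum = 44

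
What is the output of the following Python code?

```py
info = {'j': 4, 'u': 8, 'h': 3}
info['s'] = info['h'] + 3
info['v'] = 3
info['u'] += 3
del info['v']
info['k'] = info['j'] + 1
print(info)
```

info['s'] = info['h']+3 = 6 → {'j': 4, 'u': 8, 'h': 3, 's': 6}
info['v'] = 3 → {'j': 4, 'u': 8, 'h': 3, 's': 6, 'v': 3}
info['u'] = 8+3 = 11 → {'j': 4, 'u': 11, 'h': 3, 's': 6, 'v': 3}
del 'v' → {'j': 4, 'u': 11, 'h': 3, 's': 6}
info['k'] = info['j']+1 = 5 → {'j': 4, 'u': 11, 'h': 3, 's': 6, 'k': 5}

{'j': 4, 'u': 11, 'h': 3, 's': 6, 'k': 5}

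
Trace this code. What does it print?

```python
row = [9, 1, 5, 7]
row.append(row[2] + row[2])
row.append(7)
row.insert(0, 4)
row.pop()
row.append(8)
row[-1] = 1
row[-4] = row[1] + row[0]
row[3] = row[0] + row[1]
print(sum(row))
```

45

append row[2]+row[2] = 5+5 = 10 → [9, 1, 5, 7, 10]
append 7 → [9, 1, 5, 7, 10, 7]
insert 4 at 0 → [4, 9, 1, 5, 7, 10, 7]
pop() removes 7 → [4, 9, 1, 5, 7, 10]
append 8 → [4, 9, 1, 5, 7, 10, 8]
row[-1] = 1 → [4, 9, 1, 5, 7, 10, 1]
row[-4] = row[1]+row[0] = 9+4 = 13 → [4, 9, 1, 13, 7, 10, 1]
row[3] = row[0]+row[1] = 4+9 = 13 → [4, 9, 1, 13, 7, 10, 1]
sum = 45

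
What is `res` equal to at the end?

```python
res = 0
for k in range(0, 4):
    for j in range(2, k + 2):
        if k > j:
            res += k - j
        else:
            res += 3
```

k=1,j=2: not 1>2, res = 0+3 = 3
k=2,j=2: not 2>2, res = 3+3 = 6
k=2,j=3: not 2>3, res = 6+3 = 9
k=3,j=2: 3>2, res = 9+1 = 10
k=3,j=3: not 3>3, res = 10+3 = 13
k=3,j=4: not 3>4, res = 13+3 = 16

16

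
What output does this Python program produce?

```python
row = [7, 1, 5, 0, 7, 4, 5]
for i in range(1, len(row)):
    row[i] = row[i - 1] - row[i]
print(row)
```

i=1: row[1] = 7-1 = 6 → [7, 6, 5, 0, 7, 4, 5]
i=2: row[2] = 6-5 = 1 → [7, 6, 1, 0, 7, 4, 5]
i=3: row[3] = 1-0 = 1 → [7, 6, 1, 1, 7, 4, 5]
i=4: row[4] = 1-7 = -6 → [7, 6, 1, 1, -6, 4, 5]
i=5: row[5] = (-6)-4 = -10 → [7, 6, 1, 1, -6, -10, 5]
i=6: row[6] = (-10)-5 = -15 → [7, 6, 1, 1, -6, -10, -15]

[7, 6, 1, 1, -6, -10, -15]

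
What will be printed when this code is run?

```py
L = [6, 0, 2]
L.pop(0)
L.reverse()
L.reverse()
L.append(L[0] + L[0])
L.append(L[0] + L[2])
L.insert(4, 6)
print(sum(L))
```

pop(0) removes 6 → [0, 2]
reverse → [2, 0]
reverse → [0, 2]
append L[0]+L[0] = 0+0 = 0 → [0, 2, 0]
append L[0]+L[2] = 0+0 = 0 → [0, 2, 0, 0]
insert 6 at 4 → [0, 2, 0, 0, 6]
sum = 8

8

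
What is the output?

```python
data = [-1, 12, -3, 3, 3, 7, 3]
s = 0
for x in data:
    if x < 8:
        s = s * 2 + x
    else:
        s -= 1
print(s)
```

x=-1: <8, s = 0*2+(-1) = -1
x=12: not <8, s = (-1)-1 = -2
x=-3: <8, s = (-2)*2+(-3) = -7
x=3: <8, s = (-7)*2+3 = -11
x=3: <8, s = (-11)*2+3 = -19
x=7: <8, s = (-19)*2+7 = -31
x=3: <8, s = (-31)*2+3 = -59

-59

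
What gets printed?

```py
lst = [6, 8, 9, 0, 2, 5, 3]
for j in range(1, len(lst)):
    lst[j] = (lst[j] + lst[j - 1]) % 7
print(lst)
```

j=1: lst[1] = (8+6)%7 = 0 → [6, 0, 9, 0, 2, 5, 3]
j=2: lst[2] = (9+0)%7 = 2 → [6, 0, 2, 0, 2, 5, 3]
j=3: lst[3] = (0+2)%7 = 2 → [6, 0, 2, 2, 2, 5, 3]
j=4: lst[4] = (2+2)%7 = 4 → [6, 0, 2, 2, 4, 5, 3]
j=5: lst[5] = (5+4)%7 = 2 → [6, 0, 2, 2, 4, 2, 3]
j=6: lst[6] = (3+2)%7 = 5 → [6, 0, 2, 2, 4, 2, 5]

[6, 0, 2, 2, 4, 2, 5]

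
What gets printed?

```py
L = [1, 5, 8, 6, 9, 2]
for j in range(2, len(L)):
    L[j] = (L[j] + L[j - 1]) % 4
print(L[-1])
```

2

j=2: L[2] = (8+5)%4 = 1 → [1, 5, 1, 6, 9, 2]
j=3: L[3] = (6+1)%4 = 3 → [1, 5, 1, 3, 9, 2]
j=4: L[4] = (9+3)%4 = 0 → [1, 5, 1, 3, 0, 2]
j=5: L[5] = (2+0)%4 = 2 → [1, 5, 1, 3, 0, 2]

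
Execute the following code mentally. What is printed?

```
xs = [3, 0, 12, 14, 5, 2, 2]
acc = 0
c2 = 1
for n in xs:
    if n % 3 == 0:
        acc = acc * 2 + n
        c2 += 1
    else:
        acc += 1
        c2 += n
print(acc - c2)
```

n=3: %3==0, acc = 0*2+3 = 3; c2=2
n=0: %3==0, acc = 3*2+0 = 6; c2=3
n=12: %3==0, acc = 6*2+12 = 24; c2=4
n=14: not %3==0, acc = 24+1 = 25; c2=18
n=5: not %3==0, acc = 25+1 = 26; c2=23
n=2: not %3==0, acc = 26+1 = 27; c2=25
n=2: not %3==0, acc = 27+1 = 28; c2=27
acc-c2 = 28-27 = 1

1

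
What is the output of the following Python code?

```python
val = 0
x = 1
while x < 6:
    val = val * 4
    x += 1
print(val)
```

0

x=1: val = 0*4 = 0
x=2: val = 0*4 = 0
x=3: val = 0*4 = 0
x=4: val = 0*4 = 0
x=5: val = 0*4 = 0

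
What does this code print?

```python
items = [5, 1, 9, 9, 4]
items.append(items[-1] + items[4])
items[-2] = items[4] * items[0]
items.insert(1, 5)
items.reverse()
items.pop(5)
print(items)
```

append items[-1]+items[4] = 4+4 = 8 → [5, 1, 9, 9, 4, 8]
items[-2] = items[4]*items[0] = 4*5 = 20 → [5, 1, 9, 9, 20, 8]
insert 5 at 1 → [5, 5, 1, 9, 9, 20, 8]
reverse → [8, 20, 9, 9, 1, 5, 5]
pop(5) removes 5 → [8, 20, 9, 9, 1, 5]

[8, 20, 9, 9, 1, 5]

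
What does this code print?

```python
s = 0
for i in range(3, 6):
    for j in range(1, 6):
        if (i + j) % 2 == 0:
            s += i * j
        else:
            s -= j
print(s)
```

75

i=3,j=1: even sum, s = 0+3 = 3
i=3,j=2: odd sum, s = 3-2 = 1
i=3,j=3: even sum, s = 1+9 = 10
i=3,j=4: odd sum, s = 10-4 = 6
i=3,j=5: even sum, s = 6+15 = 21
i=4,j=1: odd sum, s = 21-1 = 20
i=4,j=2: even sum, s = 20+8 = 28
i=4,j=3: odd sum, s = 28-3 = 25
i=4,j=4: even sum, s = 25+16 = 41
i=4,j=5: odd sum, s = 41-5 = 36
i=5,j=1: even sum, s = 36+5 = 41
i=5,j=2: odd sum, s = 41-2 = 39
i=5,j=3: even sum, s = 39+15 = 54
i=5,j=4: odd sum, s = 54-4 = 50
i=5,j=5: even sum, s = 50+25 = 75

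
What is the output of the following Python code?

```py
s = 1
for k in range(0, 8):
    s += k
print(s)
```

29

k=0: s = 1+0 = 1
k=1: s = 1+1 = 2
k=2: s = 2+2 = 4
k=3: s = 4+3 = 7
k=4: s = 7+4 = 11
k=5: s = 11+5 = 16
k=6: s = 16+6 = 22
k=7: s = 22+7 = 29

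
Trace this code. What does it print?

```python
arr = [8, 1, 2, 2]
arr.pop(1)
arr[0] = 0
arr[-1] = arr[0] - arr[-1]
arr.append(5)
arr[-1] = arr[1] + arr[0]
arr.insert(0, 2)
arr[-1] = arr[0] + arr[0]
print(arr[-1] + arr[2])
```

pop(1) removes 1 → [8, 2, 2]
arr[0] = 0 → [0, 2, 2]
arr[-1] = arr[0]-arr[-1] = 0-2 = -2 → [0, 2, -2]
append 5 → [0, 2, -2, 5]
arr[-1] = arr[1]+arr[0] = 2+0 = 2 → [0, 2, -2, 2]
insert 2 at 0 → [2, 0, 2, -2, 2]
arr[-1] = arr[0]+arr[0] = 2+2 = 4 → [2, 0, 2, -2, 4]
arr[-1]+arr[2] = 4+2 = 6

6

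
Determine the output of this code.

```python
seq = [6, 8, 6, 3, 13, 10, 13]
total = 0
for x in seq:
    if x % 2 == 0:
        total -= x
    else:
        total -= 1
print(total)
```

x=6: even, total = 0-6 = -6
x=8: even, total = (-6)-8 = -14
x=6: even, total = (-14)-6 = -20
x=3: not even, total = (-20)-1 = -21
x=13: not even, total = (-21)-1 = -22
x=10: even, total = (-22)-10 = -32
x=13: not even, total = (-32)-1 = -33

-33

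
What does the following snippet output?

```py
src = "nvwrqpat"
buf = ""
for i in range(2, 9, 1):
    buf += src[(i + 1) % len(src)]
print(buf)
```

rqpatnv

i=2: add src[3]='r' → 'r'
i=3: add src[4]='q' → 'rq'
i=4: add src[5]='p' → 'rqp'
i=5: add src[6]='a' → 'rqpa'
i=6: add src[7]='t' → 'rqpat'
i=7: add src[0]='n' → 'rqpatn'
i=8: add src[1]='v' → 'rqpatnv'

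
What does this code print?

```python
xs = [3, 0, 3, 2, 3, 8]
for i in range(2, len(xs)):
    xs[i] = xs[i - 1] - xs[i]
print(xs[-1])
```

i=2: xs[2] = 0-3 = -3 → [3, 0, -3, 2, 3, 8]
i=3: xs[3] = (-3)-2 = -5 → [3, 0, -3, -5, 3, 8]
i=4: xs[4] = (-5)-3 = -8 → [3, 0, -3, -5, -8, 8]
i=5: xs[5] = (-8)-8 = -16 → [3, 0, -3, -5, -8, -16]

-16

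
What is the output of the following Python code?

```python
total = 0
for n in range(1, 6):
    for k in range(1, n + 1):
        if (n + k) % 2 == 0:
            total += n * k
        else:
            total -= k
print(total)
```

73

n=1,k=1: even sum, total = 0+1 = 1
n=2,k=1: odd sum, total = 1-1 = 0
n=2,k=2: even sum, total = 0+4 = 4
n=3,k=1: even sum, total = 4+3 = 7
n=3,k=2: odd sum, total = 7-2 = 5
n=3,k=3: even sum, total = 5+9 = 14
n=4,k=1: odd sum, total = 14-1 = 13
n=4,k=2: even sum, total = 13+8 = 21
n=4,k=3: odd sum, total = 21-3 = 18
n=4,k=4: even sum, total = 18+16 = 34
n=5,k=1: even sum, total = 34+5 = 39
n=5,k=2: odd sum, total = 39-2 = 37
n=5,k=3: even sum, total = 37+15 = 52
n=5,k=4: odd sum, total = 52-4 = 48
n=5,k=5: even sum, total = 48+25 = 73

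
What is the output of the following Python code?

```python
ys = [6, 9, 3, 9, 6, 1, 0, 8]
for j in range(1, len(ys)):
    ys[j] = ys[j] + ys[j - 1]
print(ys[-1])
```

j=1: ys[1] = 9+6 = 15 → [6, 15, 3, 9, 6, 1, 0, 8]
j=2: ys[2] = 3+15 = 18 → [6, 15, 18, 9, 6, 1, 0, 8]
j=3: ys[3] = 9+18 = 27 → [6, 15, 18, 27, 6, 1, 0, 8]
j=4: ys[4] = 6+27 = 33 → [6, 15, 18, 27, 33, 1, 0, 8]
j=5: ys[5] = 1+33 = 34 → [6, 15, 18, 27, 33, 34, 0, 8]
j=6: ys[6] = 0+34 = 34 → [6, 15, 18, 27, 33, 34, 34, 8]
j=7: ys[7] = 8+34 = 42 → [6, 15, 18, 27, 33, 34, 34, 42]

42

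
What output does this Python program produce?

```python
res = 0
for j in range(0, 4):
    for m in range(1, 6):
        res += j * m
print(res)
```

j=0,m=1: res = 0+0 = 0
j=0,m=2: res = 0+0 = 0
j=0,m=3: res = 0+0 = 0
j=0,m=4: res = 0+0 = 0
j=0,m=5: res = 0+0 = 0
j=1,m=1: res = 0+1 = 1
j=1,m=2: res = 1+2 = 3
j=1,m=3: res = 3+3 = 6
j=1,m=4: res = 6+4 = 10
j=1,m=5: res = 10+5 = 15
j=2,m=1: res = 15+2 = 17
j=2,m=2: res = 17+4 = 21
j=2,m=3: res = 21+6 = 27
j=2,m=4: res = 27+8 = 35
j=2,m=5: res = 35+10 = 45
j=3,m=1: res = 45+3 = 48
j=3,m=2: res = 48+6 = 54
j=3,m=3: res = 54+9 = 63
j=3,m=4: res = 63+12 = 75
j=3,m=5: res = 75+15 = 90

90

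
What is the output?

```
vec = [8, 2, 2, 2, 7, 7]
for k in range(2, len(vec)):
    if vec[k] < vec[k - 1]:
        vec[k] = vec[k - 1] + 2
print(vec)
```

k=2: 2>=2, unchanged → [8, 2, 2, 2, 7, 7]
k=3: 2>=2, unchanged → [8, 2, 2, 2, 7, 7]
k=4: 7>=2, unchanged → [8, 2, 2, 2, 7, 7]
k=5: 7>=7, unchanged → [8, 2, 2, 2, 7, 7]

[8, 2, 2, 2, 7, 7]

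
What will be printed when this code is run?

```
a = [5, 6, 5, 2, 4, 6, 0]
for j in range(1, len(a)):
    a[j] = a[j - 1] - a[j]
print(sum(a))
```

j=1: a[1] = 5-6 = -1 → [5, -1, 5, 2, 4, 6, 0]
j=2: a[2] = (-1)-5 = -6 → [5, -1, -6, 2, 4, 6, 0]
j=3: a[3] = (-6)-2 = -8 → [5, -1, -6, -8, 4, 6, 0]
j=4: a[4] = (-8)-4 = -12 → [5, -1, -6, -8, -12, 6, 0]
j=5: a[5] = (-12)-6 = -18 → [5, -1, -6, -8, -12, -18, 0]
j=6: a[6] = (-18)-0 = -18 → [5, -1, -6, -8, -12, -18, -18]
sum = -58

-58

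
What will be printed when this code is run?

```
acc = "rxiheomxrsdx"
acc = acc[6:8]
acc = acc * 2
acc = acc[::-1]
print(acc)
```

slice [6:8] → 'mx'
repeat ×2 → 'mxmx'
reverse → 'xmxm'

xmxm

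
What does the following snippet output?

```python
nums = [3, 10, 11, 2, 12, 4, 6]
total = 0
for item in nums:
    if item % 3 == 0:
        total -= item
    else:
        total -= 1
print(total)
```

item=3: %3==0, total = 0-3 = -3
item=10: not %3==0, total = (-3)-1 = -4
item=11: not %3==0, total = (-4)-1 = -5
item=2: not %3==0, total = (-5)-1 = -6
item=12: %3==0, total = (-6)-12 = -18
item=4: not %3==0, total = (-18)-1 = -19
item=6: %3==0, total = (-19)-6 = -25

-25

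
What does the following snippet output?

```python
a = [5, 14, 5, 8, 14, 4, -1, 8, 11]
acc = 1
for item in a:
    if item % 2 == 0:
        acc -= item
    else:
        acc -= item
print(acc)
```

item=5: not even, acc = 1-5 = -4
item=14: even, acc = (-4)-14 = -18
item=5: not even, acc = (-18)-5 = -23
item=8: even, acc = (-23)-8 = -31
item=14: even, acc = (-31)-14 = -45
item=4: even, acc = (-45)-4 = -49
item=-1: not even, acc = (-49)-(-1) = -48
item=8: even, acc = (-48)-8 = -56
item=11: not even, acc = (-56)-11 = -67

-67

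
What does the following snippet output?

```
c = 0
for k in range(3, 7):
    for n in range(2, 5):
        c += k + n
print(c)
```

90

k=3,n=2: c = 0+5 = 5
k=3,n=3: c = 5+6 = 11
k=3,n=4: c = 11+7 = 18
k=4,n=2: c = 18+6 = 24
k=4,n=3: c = 24+7 = 31
k=4,n=4: c = 31+8 = 39
k=5,n=2: c = 39+7 = 46
k=5,n=3: c = 46+8 = 54
k=5,n=4: c = 54+9 = 63
k=6,n=2: c = 63+8 = 71
k=6,n=3: c = 71+9 = 80
k=6,n=4: c = 80+10 = 90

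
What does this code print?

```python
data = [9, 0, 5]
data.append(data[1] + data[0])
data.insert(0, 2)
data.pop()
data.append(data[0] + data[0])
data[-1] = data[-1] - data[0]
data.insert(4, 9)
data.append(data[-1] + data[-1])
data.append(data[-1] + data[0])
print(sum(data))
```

37

append data[1]+data[0] = 0+9 = 9 → [9, 0, 5, 9]
insert 2 at 0 → [2, 9, 0, 5, 9]
pop() removes 9 → [2, 9, 0, 5]
append data[0]+data[0] = 2+2 = 4 → [2, 9, 0, 5, 4]
data[-1] = data[-1]-data[0] = 4-2 = 2 → [2, 9, 0, 5, 2]
insert 9 at 4 → [2, 9, 0, 5, 9, 2]
append data[-1]+data[-1] = 2+2 = 4 → [2, 9, 0, 5, 9, 2, 4]
append data[-1]+data[0] = 4+2 = 6 → [2, 9, 0, 5, 9, 2, 4, 6]
sum = 37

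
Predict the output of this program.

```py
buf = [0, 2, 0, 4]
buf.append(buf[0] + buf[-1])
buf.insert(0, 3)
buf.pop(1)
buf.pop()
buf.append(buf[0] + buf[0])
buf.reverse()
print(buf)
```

[6, 4, 0, 2, 3]

append buf[0]+buf[-1] = 0+4 = 4 → [0, 2, 0, 4, 4]
insert 3 at 0 → [3, 0, 2, 0, 4, 4]
pop(1) removes 0 → [3, 2, 0, 4, 4]
pop() removes 4 → [3, 2, 0, 4]
append buf[0]+buf[0] = 3+3 = 6 → [3, 2, 0, 4, 6]
reverse → [6, 4, 0, 2, 3]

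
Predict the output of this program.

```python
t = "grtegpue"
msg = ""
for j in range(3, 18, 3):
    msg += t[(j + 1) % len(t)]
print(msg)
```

getpg

j=3: add t[4]='g' → 'g'
j=6: add t[7]='e' → 'ge'
j=9: add t[2]='t' → 'get'
j=12: add t[5]='p' → 'getp'
j=15: add t[0]='g' → 'getpg'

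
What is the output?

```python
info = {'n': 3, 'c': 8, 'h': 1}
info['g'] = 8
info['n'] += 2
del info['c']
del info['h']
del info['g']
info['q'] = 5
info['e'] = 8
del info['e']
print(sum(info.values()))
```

10

info['g'] = 8 → {'n': 3, 'c': 8, 'h': 1, 'g': 8}
info['n'] = 3+2 = 5 → {'n': 5, 'c': 8, 'h': 1, 'g': 8}
del 'c' → {'n': 5, 'h': 1, 'g': 8}
del 'h' → {'n': 5, 'g': 8}
del 'g' → {'n': 5}
info['q'] = 5 → {'n': 5, 'q': 5}
info['e'] = 8 → {'n': 5, 'q': 5, 'e': 8}
del 'e' → {'n': 5, 'q': 5}
sum of values = 10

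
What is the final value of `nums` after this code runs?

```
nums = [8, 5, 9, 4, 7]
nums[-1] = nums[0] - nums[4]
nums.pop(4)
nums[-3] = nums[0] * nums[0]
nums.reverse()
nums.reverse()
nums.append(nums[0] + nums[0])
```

[8, 64, 9, 4, 16]

nums[-1] = nums[0]-nums[4] = 8-7 = 1 → [8, 5, 9, 4, 1]
pop(4) removes 1 → [8, 5, 9, 4]
nums[-3] = nums[0]*nums[0] = 8*8 = 64 → [8, 64, 9, 4]
reverse → [4, 9, 64, 8]
reverse → [8, 64, 9, 4]
append nums[0]+nums[0] = 8+8 = 16 → [8, 64, 9, 4, 16]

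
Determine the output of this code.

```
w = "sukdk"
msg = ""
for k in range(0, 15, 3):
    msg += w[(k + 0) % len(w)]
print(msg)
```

k=0: add w[0]='s' → 's'
k=3: add w[3]='d' → 'sd'
k=6: add w[1]='u' → 'sdu'
k=9: add w[4]='k' → 'sduk'
k=12: add w[2]='k' → 'sdukk'

sdukk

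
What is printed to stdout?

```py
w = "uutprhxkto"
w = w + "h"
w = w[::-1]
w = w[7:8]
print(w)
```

p

+ 'h' → 'uutprhxktoh'
reverse → 'hotkxhrptuu'
slice [7:8] → 'p'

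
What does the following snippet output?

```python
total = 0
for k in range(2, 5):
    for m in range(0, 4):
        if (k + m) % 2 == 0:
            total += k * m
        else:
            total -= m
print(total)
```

k=2,m=0: even sum, total = 0+0 = 0
k=2,m=1: odd sum, total = 0-1 = -1
k=2,m=2: even sum, total = (-1)+4 = 3
k=2,m=3: odd sum, total = 3-3 = 0
k=3,m=0: odd sum, total = 0-0 = 0
k=3,m=1: even sum, total = 0+3 = 3
k=3,m=2: odd sum, total = 3-2 = 1
k=3,m=3: even sum, total = 1+9 = 10
k=4,m=0: even sum, total = 10+0 = 10
k=4,m=1: odd sum, total = 10-1 = 9
k=4,m=2: even sum, total = 9+8 = 17
k=4,m=3: odd sum, total = 17-3 = 14

14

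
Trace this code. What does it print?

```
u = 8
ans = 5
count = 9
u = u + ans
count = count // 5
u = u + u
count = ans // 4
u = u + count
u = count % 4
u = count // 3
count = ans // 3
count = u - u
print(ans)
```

5

u = 8+5 = 13
count = 9//5 = 1
u = 13+13 = 26
count = 5//4 = 1
u = 26+1 = 27
u = 1%4 = 1
u = 1//3 = 0
count = 5//3 = 1
count = 0-0 = 0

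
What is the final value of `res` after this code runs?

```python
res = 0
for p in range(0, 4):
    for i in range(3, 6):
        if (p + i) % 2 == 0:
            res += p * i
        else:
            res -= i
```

p=0,i=3: odd sum, res = 0-3 = -3
p=0,i=4: even sum, res = (-3)+0 = -3
p=0,i=5: odd sum, res = (-3)-5 = -8
p=1,i=3: even sum, res = (-8)+3 = -5
p=1,i=4: odd sum, res = (-5)-4 = -9
p=1,i=5: even sum, res = (-9)+5 = -4
p=2,i=3: odd sum, res = (-4)-3 = -7
p=2,i=4: even sum, res = (-7)+8 = 1
p=2,i=5: odd sum, res = 1-5 = -4
p=3,i=3: even sum, res = (-4)+9 = 5
p=3,i=4: odd sum, res = 5-4 = 1
p=3,i=5: even sum, res = 1+15 = 16

16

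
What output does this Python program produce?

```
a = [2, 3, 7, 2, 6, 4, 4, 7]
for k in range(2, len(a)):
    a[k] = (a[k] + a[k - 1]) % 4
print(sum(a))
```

14

k=2: a[2] = (7+3)%4 = 2 → [2, 3, 2, 2, 6, 4, 4, 7]
k=3: a[3] = (2+2)%4 = 0 → [2, 3, 2, 0, 6, 4, 4, 7]
k=4: a[4] = (6+0)%4 = 2 → [2, 3, 2, 0, 2, 4, 4, 7]
k=5: a[5] = (4+2)%4 = 2 → [2, 3, 2, 0, 2, 2, 4, 7]
k=6: a[6] = (4+2)%4 = 2 → [2, 3, 2, 0, 2, 2, 2, 7]
k=7: a[7] = (7+2)%4 = 1 → [2, 3, 2, 0, 2, 2, 2, 1]
sum = 14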